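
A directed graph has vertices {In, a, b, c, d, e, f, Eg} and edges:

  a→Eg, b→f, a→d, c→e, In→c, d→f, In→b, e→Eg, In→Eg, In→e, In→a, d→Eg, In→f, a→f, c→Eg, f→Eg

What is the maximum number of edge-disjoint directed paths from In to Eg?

Assign every edge capacity 1; by Menger, the answer equals the max flow.
Path In→Eg (+1); total 1.
Path In→a→Eg (+1); total 2.
Path In→c→Eg (+1); total 3.
Path In→e→Eg (+1); total 4.
Path In→f→Eg (+1); total 5.
No residual In→Eg path; max flow = 5.
Certifying cut of size 5: {In→Eg, In→a, In→c, In→e, f→Eg}.

5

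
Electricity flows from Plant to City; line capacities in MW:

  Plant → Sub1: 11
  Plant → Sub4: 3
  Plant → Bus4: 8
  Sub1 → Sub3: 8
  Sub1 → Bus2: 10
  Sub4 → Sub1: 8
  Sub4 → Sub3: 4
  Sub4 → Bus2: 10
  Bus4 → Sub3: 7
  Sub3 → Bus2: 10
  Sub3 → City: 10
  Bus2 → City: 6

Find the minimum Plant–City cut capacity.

16

Augment Plant→Sub1→Sub3→City: bottleneck 8, flow now 8.
Augment Plant→Sub1→Bus2→City: bottleneck 3, flow now 11.
Augment Plant→Sub4→Sub3→City: bottleneck 2, flow now 13.
Augment Plant→Sub4→Bus2→City: bottleneck 1, flow now 14.
Augment Plant→Bus4→Sub3→Bus2→City: bottleneck 2, flow now 16.
No augmenting path remains; maximum flow = 16.
By max-flow min-cut, the minimum cut capacity equals the max flow.
In the residual graph, reachable from Plant: {Plant, Sub1, Sub4, Bus4, Sub3, Bus2}.
Min-cut edges: Sub3→City (10), Bus2→City (6); capacity 10 + 6 = 16.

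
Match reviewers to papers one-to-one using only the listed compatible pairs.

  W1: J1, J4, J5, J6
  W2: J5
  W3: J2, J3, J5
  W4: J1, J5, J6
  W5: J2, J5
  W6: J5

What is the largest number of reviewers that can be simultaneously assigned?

5

Unit-capacity flow: source→left, listed edges, right→sink; max matching = max flow.
Augmenting path W1→J1 (+1); matched 1.
Augmenting path W2→J5 (+1); matched 2.
Augmenting path W3→J2 (+1); matched 3.
Augmenting path W4→J6 (+1); matched 4.
Augmenting path W5→J2→W3→J3 (+1); matched 5.
No augmenting path remains; maximum matching = 5.
König certificate: {W1, W3, W4, W5, J5} is a vertex cover of size 5 (every listed pair touches it), so no matching can be larger.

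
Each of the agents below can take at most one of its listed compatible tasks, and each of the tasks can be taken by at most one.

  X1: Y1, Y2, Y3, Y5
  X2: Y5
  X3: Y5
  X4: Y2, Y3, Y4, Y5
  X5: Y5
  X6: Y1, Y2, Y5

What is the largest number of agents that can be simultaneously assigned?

4

Unit-capacity flow: source→left, listed edges, right→sink; max matching = max flow.
Augmenting path X1→Y1 (+1); matched 1.
Augmenting path X2→Y5 (+1); matched 2.
Augmenting path X4→Y2 (+1); matched 3.
Augmenting path X6→Y1→X1→Y3 (+1); matched 4.
No augmenting path remains; maximum matching = 4.
König certificate: {X1, X4, X6, Y5} is a vertex cover of size 4 (every listed pair touches it), so no matching can be larger.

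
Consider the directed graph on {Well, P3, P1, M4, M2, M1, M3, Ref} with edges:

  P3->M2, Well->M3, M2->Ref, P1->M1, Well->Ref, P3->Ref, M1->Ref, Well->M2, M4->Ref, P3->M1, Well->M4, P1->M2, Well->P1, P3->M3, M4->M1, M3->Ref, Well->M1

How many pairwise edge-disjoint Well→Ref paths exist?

Assign every edge capacity 1; by Menger, the answer equals the max flow.
Path Well→Ref (+1); total 1.
Path Well→M4→Ref (+1); total 2.
Path Well→M2→Ref (+1); total 3.
Path Well→M1→Ref (+1); total 4.
Path Well→M3→Ref (+1); total 5.
No residual Well→Ref path; max flow = 5.
Certifying cut of size 5: {M1→Ref, M2→Ref, Well→M3, Well→M4, Well→Ref}.

5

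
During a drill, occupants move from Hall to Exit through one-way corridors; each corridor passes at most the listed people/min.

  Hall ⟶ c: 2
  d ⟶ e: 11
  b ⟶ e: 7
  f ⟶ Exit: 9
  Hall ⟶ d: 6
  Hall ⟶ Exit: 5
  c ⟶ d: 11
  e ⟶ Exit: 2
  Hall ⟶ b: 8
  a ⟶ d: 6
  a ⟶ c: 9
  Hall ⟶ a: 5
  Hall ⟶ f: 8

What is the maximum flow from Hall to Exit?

15

Augment Hall→Exit: bottleneck 5, flow now 5.
Augment Hall→f→Exit: bottleneck 8, flow now 13.
Augment Hall→b→e→Exit: bottleneck 2, flow now 15.
No augmenting path remains; maximum flow = 15.
In the residual graph, reachable from Hall: {Hall, a, b, c, d, e}.
Min-cut edges: Hall→f (8), Hall→Exit (5), e→Exit (2); capacity 8 + 5 + 2 = 15.
This cut is saturated, so no flow can exceed 15.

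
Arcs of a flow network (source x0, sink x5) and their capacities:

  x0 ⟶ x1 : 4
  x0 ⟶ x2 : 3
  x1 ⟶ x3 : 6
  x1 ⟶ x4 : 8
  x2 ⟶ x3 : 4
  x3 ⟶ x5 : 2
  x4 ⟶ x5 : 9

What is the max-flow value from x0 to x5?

Augment x0→x1→x3→x5: bottleneck 2, flow now 2.
Augment x0→x1→x4→x5: bottleneck 2, flow now 4.
Augment x0→x2→x3→x1→x4→x5: bottleneck 2, flow now 6. (uses reverse residual edge)
No augmenting path remains; maximum flow = 6.
In the residual graph, reachable from x0: {x0, x2, x3}.
Min-cut edges: x0→x1 (4), x3→x5 (2); capacity 4 + 2 = 6.
This cut is saturated, so no flow can exceed 6.

6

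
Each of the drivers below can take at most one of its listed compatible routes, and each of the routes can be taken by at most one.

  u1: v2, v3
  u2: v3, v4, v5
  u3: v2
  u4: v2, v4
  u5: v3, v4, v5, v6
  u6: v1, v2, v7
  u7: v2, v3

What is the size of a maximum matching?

Unit-capacity flow: source→left, listed edges, right→sink; max matching = max flow.
Augmenting path u1→v2 (+1); matched 1.
Augmenting path u2→v3 (+1); matched 2.
Augmenting path u4→v4 (+1); matched 3.
Augmenting path u5→v5 (+1); matched 4.
Augmenting path u6→v1 (+1); matched 5.
Augmenting path u7→v3→u2→v5→u5→v6 (+1); matched 6.
No augmenting path remains; maximum matching = 6.
König certificate: {u2, u4, u5, u6, v2, v3} is a vertex cover of size 6 (every listed pair touches it), so no matching can be larger.

6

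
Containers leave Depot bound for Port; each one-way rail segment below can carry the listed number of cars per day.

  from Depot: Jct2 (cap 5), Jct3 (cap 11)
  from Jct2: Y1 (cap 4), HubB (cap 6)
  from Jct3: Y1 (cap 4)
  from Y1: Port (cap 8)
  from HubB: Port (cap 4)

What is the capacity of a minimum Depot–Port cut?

Augment Depot→Jct2→Y1→Port: bottleneck 4, flow now 4.
Augment Depot→Jct2→HubB→Port: bottleneck 1, flow now 5.
Augment Depot→Jct3→Y1→Port: bottleneck 4, flow now 9.
No augmenting path remains; maximum flow = 9.
By max-flow min-cut, the minimum cut capacity equals the max flow.
In the residual graph, reachable from Depot: {Depot, Jct3}.
Min-cut edges: Depot→Jct2 (5), Jct3→Y1 (4); capacity 5 + 4 = 9.

9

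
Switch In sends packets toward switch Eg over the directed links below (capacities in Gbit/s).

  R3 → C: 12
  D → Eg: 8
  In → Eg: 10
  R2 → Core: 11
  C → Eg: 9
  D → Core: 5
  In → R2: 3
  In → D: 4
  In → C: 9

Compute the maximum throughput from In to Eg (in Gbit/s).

Augment In→Eg: bottleneck 10, flow now 10.
Augment In→D→Eg: bottleneck 4, flow now 14.
Augment In→C→Eg: bottleneck 9, flow now 23.
No augmenting path remains; maximum flow = 23.
In the residual graph, reachable from In: {In, R2, Core}.
Min-cut edges: In→D (4), In→C (9), In→Eg (10); capacity 4 + 9 + 10 = 23.
This cut is saturated, so no flow can exceed 23.

23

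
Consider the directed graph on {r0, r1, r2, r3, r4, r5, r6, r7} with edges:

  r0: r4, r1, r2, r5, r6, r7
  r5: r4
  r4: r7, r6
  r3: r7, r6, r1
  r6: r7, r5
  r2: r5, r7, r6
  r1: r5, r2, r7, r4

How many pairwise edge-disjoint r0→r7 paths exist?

5

Assign every edge capacity 1; by Menger, the answer equals the max flow.
Path r0→r7 (+1); total 1.
Path r0→r1→r7 (+1); total 2.
Path r0→r2→r7 (+1); total 3.
Path r0→r4→r7 (+1); total 4.
Path r0→r6→r7 (+1); total 5.
No residual r0→r7 path; max flow = 5.
Certifying cut of size 5: {r0→r1, r0→r2, r0→r7, r4→r7, r6→r7}.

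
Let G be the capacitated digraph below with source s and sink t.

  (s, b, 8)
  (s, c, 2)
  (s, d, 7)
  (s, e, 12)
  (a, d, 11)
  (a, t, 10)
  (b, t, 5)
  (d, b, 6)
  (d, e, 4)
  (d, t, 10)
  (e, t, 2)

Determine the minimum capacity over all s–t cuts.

Augment s→b→t: bottleneck 5, flow now 5.
Augment s→d→t: bottleneck 7, flow now 12.
Augment s→e→t: bottleneck 2, flow now 14.
No augmenting path remains; maximum flow = 14.
By max-flow min-cut, the minimum cut capacity equals the max flow.
In the residual graph, reachable from s: {s, b, c, e}.
Min-cut edges: s→d (7), b→t (5), e→t (2); capacity 7 + 5 + 2 = 14.

14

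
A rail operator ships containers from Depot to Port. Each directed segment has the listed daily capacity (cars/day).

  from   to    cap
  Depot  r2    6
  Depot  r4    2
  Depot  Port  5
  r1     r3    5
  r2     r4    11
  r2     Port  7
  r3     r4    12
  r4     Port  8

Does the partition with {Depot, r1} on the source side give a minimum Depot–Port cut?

No — its capacity is 18, but the minimum cut has capacity 13.

Given cut capacity: 6 + 2 + 5 + 5 = 18.
Augment Depot→Port: bottleneck 5, flow now 5.
Augment Depot→r2→Port: bottleneck 6, flow now 11.
Augment Depot→r4→Port: bottleneck 2, flow now 13.
No augmenting path remains; maximum flow = 13.
In the residual graph, reachable from Depot: {Depot}.
Min-cut edges: Depot→r2 (6), Depot→r4 (2), Depot→Port (5); capacity 6 + 2 + 5 = 13.
Cut capacity 18 exceeds the max flow 13, so it is not minimum.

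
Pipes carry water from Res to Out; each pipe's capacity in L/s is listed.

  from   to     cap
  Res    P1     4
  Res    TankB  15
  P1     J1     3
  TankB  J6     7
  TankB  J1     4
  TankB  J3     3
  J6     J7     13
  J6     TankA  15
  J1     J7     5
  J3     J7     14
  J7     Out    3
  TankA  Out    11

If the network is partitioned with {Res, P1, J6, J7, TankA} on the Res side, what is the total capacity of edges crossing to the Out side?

32

Edges leaving {Res, P1, J6, J7, TankA}: Res→TankB (15), P1→J1 (3), J7→Out (3), TankA→Out (11).
Cut capacity = 15 + 3 + 3 + 11 = 32.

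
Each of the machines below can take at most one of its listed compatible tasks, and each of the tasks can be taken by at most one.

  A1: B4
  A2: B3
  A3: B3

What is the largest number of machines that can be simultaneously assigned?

Unit-capacity flow: source→left, listed edges, right→sink; max matching = max flow.
Augmenting path A1→B4 (+1); matched 1.
Augmenting path A2→B3 (+1); matched 2.
No augmenting path remains; maximum matching = 2.
König certificate: {A1, B3} is a vertex cover of size 2 (every listed pair touches it), so no matching can be larger.

2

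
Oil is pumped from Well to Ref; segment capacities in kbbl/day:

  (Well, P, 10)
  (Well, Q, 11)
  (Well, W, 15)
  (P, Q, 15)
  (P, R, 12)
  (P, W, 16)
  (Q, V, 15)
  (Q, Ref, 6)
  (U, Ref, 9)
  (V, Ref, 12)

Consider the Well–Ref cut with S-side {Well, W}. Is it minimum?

No — its capacity is 21, but the minimum cut has capacity 18.

Given cut capacity: 10 + 11 = 21.
Augment Well→Q→Ref: bottleneck 6, flow now 6.
Augment Well→Q→V→Ref: bottleneck 5, flow now 11.
Augment Well→P→Q→V→Ref: bottleneck 7, flow now 18.
No augmenting path remains; maximum flow = 18.
In the residual graph, reachable from Well: {Well, P, Q, R, V, W}.
Min-cut edges: Q→Ref (6), V→Ref (12); capacity 6 + 12 = 18.
Cut capacity 21 exceeds the max flow 18, so it is not minimum.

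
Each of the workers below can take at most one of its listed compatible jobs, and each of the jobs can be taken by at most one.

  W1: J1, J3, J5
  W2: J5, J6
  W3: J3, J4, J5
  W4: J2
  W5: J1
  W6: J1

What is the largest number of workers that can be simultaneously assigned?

Unit-capacity flow: source→left, listed edges, right→sink; max matching = max flow.
Augmenting path W1→J1 (+1); matched 1.
Augmenting path W2→J5 (+1); matched 2.
Augmenting path W3→J3 (+1); matched 3.
Augmenting path W4→J2 (+1); matched 4.
Augmenting path W5→J1→W1→J3→W3→J4 (+1); matched 5.
No augmenting path remains; maximum matching = 5.
König certificate: {W1, W2, W3, W4, J1} is a vertex cover of size 5 (every listed pair touches it), so no matching can be larger.

5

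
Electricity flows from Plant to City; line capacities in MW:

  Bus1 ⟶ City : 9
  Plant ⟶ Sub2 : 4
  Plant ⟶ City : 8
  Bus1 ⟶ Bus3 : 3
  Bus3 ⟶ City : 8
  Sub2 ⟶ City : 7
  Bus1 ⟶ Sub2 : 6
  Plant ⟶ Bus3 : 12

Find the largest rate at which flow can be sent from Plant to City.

20

Augment Plant→City: bottleneck 8, flow now 8.
Augment Plant→Bus3→City: bottleneck 8, flow now 16.
Augment Plant→Sub2→City: bottleneck 4, flow now 20.
No augmenting path remains; maximum flow = 20.
In the residual graph, reachable from Plant: {Plant, Bus3}.
Min-cut edges: Plant→Sub2 (4), Plant→City (8), Bus3→City (8); capacity 4 + 8 + 8 = 20.
This cut is saturated, so no flow can exceed 20.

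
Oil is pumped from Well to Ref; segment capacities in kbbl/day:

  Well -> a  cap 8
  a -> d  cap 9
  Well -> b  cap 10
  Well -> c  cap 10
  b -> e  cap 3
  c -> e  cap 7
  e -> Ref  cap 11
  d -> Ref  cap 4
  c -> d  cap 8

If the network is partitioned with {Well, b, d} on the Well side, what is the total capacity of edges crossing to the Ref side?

25

Edges leaving {Well, b, d}: Well→a (8), Well→c (10), b→e (3), d→Ref (4).
Cut capacity = 8 + 10 + 3 + 4 = 25.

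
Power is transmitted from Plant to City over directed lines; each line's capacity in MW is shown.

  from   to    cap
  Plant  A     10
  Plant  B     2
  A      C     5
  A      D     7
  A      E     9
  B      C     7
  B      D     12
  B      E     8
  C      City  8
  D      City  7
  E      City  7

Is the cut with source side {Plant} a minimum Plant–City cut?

Given cut capacity: 10 + 2 = 12.
Augment Plant→A→C→City: bottleneck 5, flow now 5.
Augment Plant→A→D→City: bottleneck 5, flow now 10.
Augment Plant→B→C→City: bottleneck 2, flow now 12.
No augmenting path remains; maximum flow = 12.
Cut capacity 12 equals the max flow, so it is a minimum cut.

Yes — it is a minimum cut (capacity 12).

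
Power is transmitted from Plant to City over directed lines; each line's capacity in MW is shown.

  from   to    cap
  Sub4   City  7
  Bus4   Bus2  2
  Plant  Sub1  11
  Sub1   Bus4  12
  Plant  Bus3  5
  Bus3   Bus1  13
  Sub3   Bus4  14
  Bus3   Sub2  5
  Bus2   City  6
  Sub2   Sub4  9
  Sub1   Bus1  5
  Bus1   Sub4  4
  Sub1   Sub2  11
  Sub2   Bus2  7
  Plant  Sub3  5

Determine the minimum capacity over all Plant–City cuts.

13

Augment Plant→Sub3→Bus4→Bus2→City: bottleneck 2, flow now 2.
Augment Plant→Bus3→Bus1→Sub4→City: bottleneck 4, flow now 6.
Augment Plant→Bus3→Sub2→Bus2→City: bottleneck 1, flow now 7.
Augment Plant→Sub1→Sub2→Bus2→City: bottleneck 3, flow now 10.
Augment Plant→Sub1→Sub2→Sub4→City: bottleneck 3, flow now 13.
No augmenting path remains; maximum flow = 13.
By max-flow min-cut, the minimum cut capacity equals the max flow.
In the residual graph, reachable from Plant: {Plant, Sub3, Bus3, Sub1, Bus1, Sub2, Bus4, Bus2, Sub4}.
Min-cut edges: Bus2→City (6), Sub4→City (7); capacity 6 + 7 = 13.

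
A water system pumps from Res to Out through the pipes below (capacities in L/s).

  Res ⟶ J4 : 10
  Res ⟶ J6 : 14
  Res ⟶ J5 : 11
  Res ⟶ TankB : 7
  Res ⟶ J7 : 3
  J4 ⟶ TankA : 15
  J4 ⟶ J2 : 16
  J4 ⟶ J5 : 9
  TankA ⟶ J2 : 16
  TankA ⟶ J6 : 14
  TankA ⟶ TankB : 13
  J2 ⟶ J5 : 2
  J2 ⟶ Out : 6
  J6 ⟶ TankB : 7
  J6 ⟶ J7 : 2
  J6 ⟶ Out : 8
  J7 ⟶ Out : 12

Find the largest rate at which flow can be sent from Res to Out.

Augment Res→J6→Out: bottleneck 8, flow now 8.
Augment Res→J7→Out: bottleneck 3, flow now 11.
Augment Res→J4→J2→Out: bottleneck 6, flow now 17.
Augment Res→J6→J7→Out: bottleneck 2, flow now 19.
No augmenting path remains; maximum flow = 19.
In the residual graph, reachable from Res: {Res, J4, TankA, J2, J6, J5, TankB}.
Min-cut edges: Res→J7 (3), J2→Out (6), J6→J7 (2), J6→Out (8); capacity 3 + 6 + 2 + 8 = 19.
This cut is saturated, so no flow can exceed 19.

19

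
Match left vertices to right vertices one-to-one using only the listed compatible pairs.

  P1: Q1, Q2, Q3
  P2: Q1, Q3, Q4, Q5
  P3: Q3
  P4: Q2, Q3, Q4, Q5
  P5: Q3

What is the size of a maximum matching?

Unit-capacity flow: source→left, listed edges, right→sink; max matching = max flow.
Augmenting path P1→Q1 (+1); matched 1.
Augmenting path P2→Q3 (+1); matched 2.
Augmenting path P4→Q2 (+1); matched 3.
Augmenting path P3→Q3→P2→Q4 (+1); matched 4.
No augmenting path remains; maximum matching = 4.
König certificate: {P1, P2, P4, Q3} is a vertex cover of size 4 (every listed pair touches it), so no matching can be larger.

4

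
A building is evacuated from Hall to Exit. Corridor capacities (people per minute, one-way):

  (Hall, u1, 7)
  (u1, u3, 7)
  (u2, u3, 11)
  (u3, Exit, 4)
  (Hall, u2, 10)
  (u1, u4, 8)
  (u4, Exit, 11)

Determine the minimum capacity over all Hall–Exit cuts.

11

Augment Hall→u1→u3→Exit: bottleneck 4, flow now 4.
Augment Hall→u1→u4→Exit: bottleneck 3, flow now 7.
Augment Hall→u2→u3→u1→u4→Exit: bottleneck 4, flow now 11. (uses reverse residual edge)
No augmenting path remains; maximum flow = 11.
By max-flow min-cut, the minimum cut capacity equals the max flow.
In the residual graph, reachable from Hall: {Hall, u2, u3}.
Min-cut edges: Hall→u1 (7), u3→Exit (4); capacity 7 + 4 = 11.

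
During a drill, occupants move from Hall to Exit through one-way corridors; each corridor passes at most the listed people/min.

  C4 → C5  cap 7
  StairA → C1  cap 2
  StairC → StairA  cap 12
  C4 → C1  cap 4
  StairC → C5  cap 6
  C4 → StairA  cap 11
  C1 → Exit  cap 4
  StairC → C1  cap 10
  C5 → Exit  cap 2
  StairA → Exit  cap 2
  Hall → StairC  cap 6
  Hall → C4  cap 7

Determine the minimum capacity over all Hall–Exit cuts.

Augment Hall→C4→StairA→Exit: bottleneck 2, flow now 2.
Augment Hall→C4→C1→Exit: bottleneck 4, flow now 6.
Augment Hall→C4→C5→Exit: bottleneck 1, flow now 7.
Augment Hall→StairC→C5→Exit: bottleneck 1, flow now 8.
No augmenting path remains; maximum flow = 8.
By max-flow min-cut, the minimum cut capacity equals the max flow.
In the residual graph, reachable from Hall: {Hall, C4, StairC, StairA, C1, C5}.
Min-cut edges: StairA→Exit (2), C1→Exit (4), C5→Exit (2); capacity 2 + 4 + 2 = 8.

8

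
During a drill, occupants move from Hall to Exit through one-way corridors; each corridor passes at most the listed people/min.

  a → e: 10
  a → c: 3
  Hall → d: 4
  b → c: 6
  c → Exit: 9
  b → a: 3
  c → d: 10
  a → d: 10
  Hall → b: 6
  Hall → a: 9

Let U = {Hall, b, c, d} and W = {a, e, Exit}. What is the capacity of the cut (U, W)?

21

Edges leaving {Hall, b, c, d}: Hall→a (9), b→a (3), c→Exit (9).
Cut capacity = 9 + 3 + 9 = 21.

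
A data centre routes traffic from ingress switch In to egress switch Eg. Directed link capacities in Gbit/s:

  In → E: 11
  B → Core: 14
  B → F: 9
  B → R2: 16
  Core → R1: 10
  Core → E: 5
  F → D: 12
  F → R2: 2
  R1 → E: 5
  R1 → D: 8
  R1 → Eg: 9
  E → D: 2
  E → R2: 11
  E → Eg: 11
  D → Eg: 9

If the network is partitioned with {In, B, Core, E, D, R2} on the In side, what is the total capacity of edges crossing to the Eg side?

Edges leaving {In, B, Core, E, D, R2}: B→F (9), Core→R1 (10), E→Eg (11), D→Eg (9).
Cut capacity = 9 + 10 + 11 + 9 = 39.

39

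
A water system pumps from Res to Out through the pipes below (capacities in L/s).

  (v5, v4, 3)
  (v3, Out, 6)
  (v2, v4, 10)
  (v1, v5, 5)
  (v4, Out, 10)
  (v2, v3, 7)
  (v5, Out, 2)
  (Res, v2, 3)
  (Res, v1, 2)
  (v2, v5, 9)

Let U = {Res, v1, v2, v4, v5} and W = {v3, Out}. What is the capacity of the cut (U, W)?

Edges leaving {Res, v1, v2, v4, v5}: v2→v3 (7), v4→Out (10), v5→Out (2).
Cut capacity = 7 + 10 + 2 = 19.

19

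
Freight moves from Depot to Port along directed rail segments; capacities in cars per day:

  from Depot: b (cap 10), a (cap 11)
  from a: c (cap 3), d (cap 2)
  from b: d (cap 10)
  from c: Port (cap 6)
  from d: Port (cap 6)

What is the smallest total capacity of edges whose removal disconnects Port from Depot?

9

Augment Depot→a→c→Port: bottleneck 3, flow now 3.
Augment Depot→a→d→Port: bottleneck 2, flow now 5.
Augment Depot→b→d→Port: bottleneck 4, flow now 9.
No augmenting path remains; maximum flow = 9.
By max-flow min-cut, the minimum cut capacity equals the max flow.
In the residual graph, reachable from Depot: {Depot, a, b, d}.
Min-cut edges: a→c (3), d→Port (6); capacity 3 + 6 = 9.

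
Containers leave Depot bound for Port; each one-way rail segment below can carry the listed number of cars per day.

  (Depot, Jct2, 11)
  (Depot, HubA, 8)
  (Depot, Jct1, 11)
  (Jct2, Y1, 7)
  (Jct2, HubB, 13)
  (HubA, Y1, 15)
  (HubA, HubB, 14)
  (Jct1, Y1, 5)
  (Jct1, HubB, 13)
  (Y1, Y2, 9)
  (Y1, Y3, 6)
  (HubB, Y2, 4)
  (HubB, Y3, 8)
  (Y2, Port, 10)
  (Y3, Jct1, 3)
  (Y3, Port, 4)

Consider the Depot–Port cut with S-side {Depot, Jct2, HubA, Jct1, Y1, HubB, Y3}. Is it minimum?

Given cut capacity: 9 + 4 + 4 = 17.
Augment Depot→Jct2→Y1→Y2→Port: bottleneck 7, flow now 7.
Augment Depot→Jct2→HubB→Y2→Port: bottleneck 3, flow now 10.
Augment Depot→Jct2→HubB→Y3→Port: bottleneck 1, flow now 11.
Augment Depot→HubA→Y1→Y3→Port: bottleneck 3, flow now 14.
No augmenting path remains; maximum flow = 14.
In the residual graph, reachable from Depot: {Depot, Jct2, HubA, Jct1, Y1, HubB, Y2, Y3}.
Min-cut edges: Y2→Port (10), Y3→Port (4); capacity 10 + 4 = 14.
Cut capacity 17 exceeds the max flow 14, so it is not minimum.

No — its capacity is 17, but the minimum cut has capacity 14.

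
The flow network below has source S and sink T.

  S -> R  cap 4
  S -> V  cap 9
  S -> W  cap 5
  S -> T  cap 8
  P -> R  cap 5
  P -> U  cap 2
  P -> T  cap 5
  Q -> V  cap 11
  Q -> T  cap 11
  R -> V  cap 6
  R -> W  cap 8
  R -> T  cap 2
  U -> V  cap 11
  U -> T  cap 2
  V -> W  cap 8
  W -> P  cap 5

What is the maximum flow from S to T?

15

Augment S→T: bottleneck 8, flow now 8.
Augment S→R→T: bottleneck 2, flow now 10.
Augment S→W→P→T: bottleneck 5, flow now 15.
No augmenting path remains; maximum flow = 15.
In the residual graph, reachable from S: {S, R, V, W}.
Min-cut edges: S→T (8), R→T (2), W→P (5); capacity 8 + 2 + 5 = 15.
This cut is saturated, so no flow can exceed 15.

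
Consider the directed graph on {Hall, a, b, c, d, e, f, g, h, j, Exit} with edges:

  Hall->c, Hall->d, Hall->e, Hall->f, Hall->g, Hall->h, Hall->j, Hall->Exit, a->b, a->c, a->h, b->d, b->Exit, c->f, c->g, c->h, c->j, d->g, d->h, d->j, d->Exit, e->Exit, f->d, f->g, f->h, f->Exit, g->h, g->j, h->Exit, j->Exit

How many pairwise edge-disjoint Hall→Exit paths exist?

6

Assign every edge capacity 1; by Menger, the answer equals the max flow.
Path Hall→Exit (+1); total 1.
Path Hall→d→Exit (+1); total 2.
Path Hall→e→Exit (+1); total 3.
Path Hall→f→Exit (+1); total 4.
Path Hall→h→Exit (+1); total 5.
Path Hall→j→Exit (+1); total 6.
No residual Hall→Exit path; max flow = 6.
Certifying cut of size 6: {Hall→Exit, Hall→e, d→Exit, f→Exit, h→Exit, j→Exit}.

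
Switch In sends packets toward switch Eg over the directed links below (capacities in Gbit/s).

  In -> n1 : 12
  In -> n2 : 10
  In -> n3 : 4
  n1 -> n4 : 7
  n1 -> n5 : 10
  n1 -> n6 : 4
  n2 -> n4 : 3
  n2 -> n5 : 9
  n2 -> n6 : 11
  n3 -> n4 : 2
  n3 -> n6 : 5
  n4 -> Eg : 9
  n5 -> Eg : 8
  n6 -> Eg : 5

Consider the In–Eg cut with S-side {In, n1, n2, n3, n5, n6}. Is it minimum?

No — its capacity is 25, but the minimum cut has capacity 22.

Given cut capacity: 7 + 3 + 2 + 8 + 5 = 25.
Augment In→n1→n4→Eg: bottleneck 7, flow now 7.
Augment In→n1→n5→Eg: bottleneck 5, flow now 12.
Augment In→n2→n4→Eg: bottleneck 2, flow now 14.
Augment In→n2→n5→Eg: bottleneck 3, flow now 17.
Augment In→n2→n6→Eg: bottleneck 5, flow now 22.
No augmenting path remains; maximum flow = 22.
In the residual graph, reachable from In: {In, n1, n2, n3, n4, n5, n6}.
Min-cut edges: n4→Eg (9), n5→Eg (8), n6→Eg (5); capacity 9 + 8 + 5 = 22.
Cut capacity 25 exceeds the max flow 22, so it is not minimum.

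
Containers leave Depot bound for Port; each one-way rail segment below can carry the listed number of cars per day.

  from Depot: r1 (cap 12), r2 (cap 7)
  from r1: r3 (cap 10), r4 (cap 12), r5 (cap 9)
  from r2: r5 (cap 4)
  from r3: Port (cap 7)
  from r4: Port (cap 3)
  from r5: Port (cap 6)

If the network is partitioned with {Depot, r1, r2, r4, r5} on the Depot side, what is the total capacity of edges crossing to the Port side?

19

Edges leaving {Depot, r1, r2, r4, r5}: r1→r3 (10), r4→Port (3), r5→Port (6).
Cut capacity = 10 + 3 + 6 = 19.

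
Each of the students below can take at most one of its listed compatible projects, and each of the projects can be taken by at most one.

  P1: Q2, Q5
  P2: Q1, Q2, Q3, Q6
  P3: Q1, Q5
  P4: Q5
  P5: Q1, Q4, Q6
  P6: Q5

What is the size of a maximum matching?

Unit-capacity flow: source→left, listed edges, right→sink; max matching = max flow.
Augmenting path P1→Q2 (+1); matched 1.
Augmenting path P2→Q1 (+1); matched 2.
Augmenting path P3→Q5 (+1); matched 3.
Augmenting path P5→Q4 (+1); matched 4.
Augmenting path P4→Q5→P3→Q1→P2→Q3 (+1); matched 5.
No augmenting path remains; maximum matching = 5.
König certificate: {P1, P2, P3, P5, Q5} is a vertex cover of size 5 (every listed pair touches it), so no matching can be larger.

5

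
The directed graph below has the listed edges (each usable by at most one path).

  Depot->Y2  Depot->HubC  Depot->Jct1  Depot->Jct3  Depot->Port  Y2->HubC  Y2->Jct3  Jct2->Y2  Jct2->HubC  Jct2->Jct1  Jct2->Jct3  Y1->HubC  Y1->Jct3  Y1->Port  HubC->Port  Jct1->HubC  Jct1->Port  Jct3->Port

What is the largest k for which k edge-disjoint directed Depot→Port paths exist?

Assign every edge capacity 1; by Menger, the answer equals the max flow.
Path Depot→Port (+1); total 1.
Path Depot→HubC→Port (+1); total 2.
Path Depot→Jct1→Port (+1); total 3.
Path Depot→Jct3→Port (+1); total 4.
No residual Depot→Port path; max flow = 4.
Certifying cut of size 4: {Depot→Jct1, Depot→Port, HubC→Port, Jct3→Port}.

4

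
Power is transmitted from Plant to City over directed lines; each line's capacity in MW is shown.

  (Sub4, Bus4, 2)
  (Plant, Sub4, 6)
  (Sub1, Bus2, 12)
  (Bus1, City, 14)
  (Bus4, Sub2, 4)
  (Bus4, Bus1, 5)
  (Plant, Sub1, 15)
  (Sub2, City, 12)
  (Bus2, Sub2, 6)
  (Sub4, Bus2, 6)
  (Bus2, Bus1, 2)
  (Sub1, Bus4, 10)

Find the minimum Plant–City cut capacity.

17

Augment Plant→Sub1→Bus4→Sub2→City: bottleneck 4, flow now 4.
Augment Plant→Sub1→Bus4→Bus1→City: bottleneck 5, flow now 9.
Augment Plant→Sub1→Bus2→Sub2→City: bottleneck 6, flow now 15.
Augment Plant→Sub4→Bus2→Bus1→City: bottleneck 2, flow now 17.
No augmenting path remains; maximum flow = 17.
By max-flow min-cut, the minimum cut capacity equals the max flow.
In the residual graph, reachable from Plant: {Plant, Sub1, Sub4, Bus4, Bus2}.
Min-cut edges: Bus4→Sub2 (4), Bus4→Bus1 (5), Bus2→Sub2 (6), Bus2→Bus1 (2); capacity 4 + 5 + 6 + 2 = 17.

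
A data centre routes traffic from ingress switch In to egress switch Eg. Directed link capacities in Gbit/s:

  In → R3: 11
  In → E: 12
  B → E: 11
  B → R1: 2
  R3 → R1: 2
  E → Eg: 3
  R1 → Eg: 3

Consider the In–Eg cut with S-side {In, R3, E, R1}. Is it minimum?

No — its capacity is 6, but the minimum cut has capacity 5.

Given cut capacity: 3 + 3 = 6.
Augment In→E→Eg: bottleneck 3, flow now 3.
Augment In→R3→R1→Eg: bottleneck 2, flow now 5.
No augmenting path remains; maximum flow = 5.
In the residual graph, reachable from In: {In, R3, E}.
Min-cut edges: R3→R1 (2), E→Eg (3); capacity 2 + 3 = 5.
Cut capacity 6 exceeds the max flow 5, so it is not minimum.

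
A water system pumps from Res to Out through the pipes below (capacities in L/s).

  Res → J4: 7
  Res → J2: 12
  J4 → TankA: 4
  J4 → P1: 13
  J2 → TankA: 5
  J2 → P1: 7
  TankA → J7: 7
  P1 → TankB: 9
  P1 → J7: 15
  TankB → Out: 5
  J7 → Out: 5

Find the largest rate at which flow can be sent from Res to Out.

Augment Res→J4→TankA→J7→Out: bottleneck 4, flow now 4.
Augment Res→J4→P1→TankB→Out: bottleneck 3, flow now 7.
Augment Res→J2→TankA→J7→Out: bottleneck 1, flow now 8.
Augment Res→J2→P1→TankB→Out: bottleneck 2, flow now 10.
No augmenting path remains; maximum flow = 10.
In the residual graph, reachable from Res: {Res, J4, J2, TankA, P1, TankB, J7}.
Min-cut edges: TankB→Out (5), J7→Out (5); capacity 5 + 5 = 10.
This cut is saturated, so no flow can exceed 10.

10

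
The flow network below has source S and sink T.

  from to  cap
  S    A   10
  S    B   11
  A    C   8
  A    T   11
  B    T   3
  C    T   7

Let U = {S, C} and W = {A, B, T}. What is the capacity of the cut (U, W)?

Edges leaving {S, C}: S→A (10), S→B (11), C→T (7).
Cut capacity = 10 + 11 + 7 = 28.

28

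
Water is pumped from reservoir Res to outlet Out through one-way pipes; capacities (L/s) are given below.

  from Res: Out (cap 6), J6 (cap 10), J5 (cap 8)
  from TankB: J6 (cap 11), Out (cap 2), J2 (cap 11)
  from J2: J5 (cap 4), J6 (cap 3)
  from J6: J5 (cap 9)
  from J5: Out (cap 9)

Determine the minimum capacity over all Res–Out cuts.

15

Augment Res→Out: bottleneck 6, flow now 6.
Augment Res→J5→Out: bottleneck 8, flow now 14.
Augment Res→J6→J5→Out: bottleneck 1, flow now 15.
No augmenting path remains; maximum flow = 15.
By max-flow min-cut, the minimum cut capacity equals the max flow.
In the residual graph, reachable from Res: {Res, J6, J5}.
Min-cut edges: Res→Out (6), J5→Out (9); capacity 6 + 9 = 15.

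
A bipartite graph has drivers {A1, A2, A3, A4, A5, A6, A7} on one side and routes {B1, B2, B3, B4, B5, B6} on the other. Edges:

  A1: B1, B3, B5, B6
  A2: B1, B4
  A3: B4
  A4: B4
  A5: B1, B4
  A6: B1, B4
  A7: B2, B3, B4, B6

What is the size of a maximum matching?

4

Unit-capacity flow: source→left, listed edges, right→sink; max matching = max flow.
Augmenting path A1→B1 (+1); matched 1.
Augmenting path A2→B4 (+1); matched 2.
Augmenting path A7→B2 (+1); matched 3.
Augmenting path A5→B1→A1→B3 (+1); matched 4.
No augmenting path remains; maximum matching = 4.
König certificate: {A1, A7, B1, B4} is a vertex cover of size 4 (every listed pair touches it), so no matching can be larger.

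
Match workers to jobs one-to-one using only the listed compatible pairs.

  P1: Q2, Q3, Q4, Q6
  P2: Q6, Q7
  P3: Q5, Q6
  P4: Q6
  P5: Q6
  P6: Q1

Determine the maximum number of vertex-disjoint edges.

Unit-capacity flow: source→left, listed edges, right→sink; max matching = max flow.
Augmenting path P1→Q2 (+1); matched 1.
Augmenting path P2→Q6 (+1); matched 2.
Augmenting path P3→Q5 (+1); matched 3.
Augmenting path P6→Q1 (+1); matched 4.
Augmenting path P4→Q6→P2→Q7 (+1); matched 5.
No augmenting path remains; maximum matching = 5.
König certificate: {P1, P2, P3, P6, Q6} is a vertex cover of size 5 (every listed pair touches it), so no matching can be larger.

5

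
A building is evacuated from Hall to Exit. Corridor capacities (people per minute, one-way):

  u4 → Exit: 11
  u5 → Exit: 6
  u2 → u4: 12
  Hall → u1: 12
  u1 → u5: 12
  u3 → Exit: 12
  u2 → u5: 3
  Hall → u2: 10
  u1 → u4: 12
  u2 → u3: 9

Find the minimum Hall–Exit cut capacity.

Augment Hall→u1→u4→Exit: bottleneck 11, flow now 11.
Augment Hall→u1→u5→Exit: bottleneck 1, flow now 12.
Augment Hall→u2→u3→Exit: bottleneck 9, flow now 21.
Augment Hall→u2→u5→Exit: bottleneck 1, flow now 22.
No augmenting path remains; maximum flow = 22.
By max-flow min-cut, the minimum cut capacity equals the max flow.
In the residual graph, reachable from Hall: {Hall}.
Min-cut edges: Hall→u1 (12), Hall→u2 (10); capacity 12 + 10 = 22.

22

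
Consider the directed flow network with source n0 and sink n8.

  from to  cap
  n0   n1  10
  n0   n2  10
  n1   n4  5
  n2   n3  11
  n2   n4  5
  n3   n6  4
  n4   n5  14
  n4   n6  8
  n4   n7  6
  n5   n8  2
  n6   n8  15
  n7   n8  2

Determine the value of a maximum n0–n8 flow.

Augment n0→n1→n4→n5→n8: bottleneck 2, flow now 2.
Augment n0→n1→n4→n6→n8: bottleneck 3, flow now 5.
Augment n0→n2→n3→n6→n8: bottleneck 4, flow now 9.
Augment n0→n2→n4→n6→n8: bottleneck 5, flow now 14.
No augmenting path remains; maximum flow = 14.
In the residual graph, reachable from n0: {n0, n1, n2, n3}.
Min-cut edges: n1→n4 (5), n2→n4 (5), n3→n6 (4); capacity 5 + 5 + 4 = 14.
This cut is saturated, so no flow can exceed 14.

14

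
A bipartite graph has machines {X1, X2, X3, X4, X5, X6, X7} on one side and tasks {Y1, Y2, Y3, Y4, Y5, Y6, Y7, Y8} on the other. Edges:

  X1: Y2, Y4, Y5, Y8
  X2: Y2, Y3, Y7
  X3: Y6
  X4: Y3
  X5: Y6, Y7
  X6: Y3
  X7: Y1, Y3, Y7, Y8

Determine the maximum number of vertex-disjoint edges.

6

Unit-capacity flow: source→left, listed edges, right→sink; max matching = max flow.
Augmenting path X1→Y2 (+1); matched 1.
Augmenting path X2→Y3 (+1); matched 2.
Augmenting path X3→Y6 (+1); matched 3.
Augmenting path X5→Y7 (+1); matched 4.
Augmenting path X7→Y1 (+1); matched 5.
Augmenting path X4→Y3→X2→Y2→X1→Y4 (+1); matched 6.
No augmenting path remains; maximum matching = 6.
König certificate: {X1, X2, X3, X5, X7, Y3} is a vertex cover of size 6 (every listed pair touches it), so no matching can be larger.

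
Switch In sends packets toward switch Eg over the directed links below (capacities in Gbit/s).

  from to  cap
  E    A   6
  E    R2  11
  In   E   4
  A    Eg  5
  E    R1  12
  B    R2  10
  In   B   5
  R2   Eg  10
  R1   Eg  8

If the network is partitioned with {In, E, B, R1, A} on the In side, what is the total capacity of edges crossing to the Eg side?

Edges leaving {In, E, B, R1, A}: E→R2 (11), B→R2 (10), R1→Eg (8), A→Eg (5).
Cut capacity = 11 + 10 + 8 + 5 = 34.

34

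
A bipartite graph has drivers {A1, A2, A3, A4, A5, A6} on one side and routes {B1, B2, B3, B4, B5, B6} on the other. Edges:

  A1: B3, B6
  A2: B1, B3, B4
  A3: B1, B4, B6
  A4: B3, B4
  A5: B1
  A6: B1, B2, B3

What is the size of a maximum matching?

5

Unit-capacity flow: source→left, listed edges, right→sink; max matching = max flow.
Augmenting path A1→B3 (+1); matched 1.
Augmenting path A2→B1 (+1); matched 2.
Augmenting path A3→B4 (+1); matched 3.
Augmenting path A6→B2 (+1); matched 4.
Augmenting path A4→B3→A1→B6 (+1); matched 5.
No augmenting path remains; maximum matching = 5.
König certificate: {A6, B1, B3, B4, B6} is a vertex cover of size 5 (every listed pair touches it), so no matching can be larger.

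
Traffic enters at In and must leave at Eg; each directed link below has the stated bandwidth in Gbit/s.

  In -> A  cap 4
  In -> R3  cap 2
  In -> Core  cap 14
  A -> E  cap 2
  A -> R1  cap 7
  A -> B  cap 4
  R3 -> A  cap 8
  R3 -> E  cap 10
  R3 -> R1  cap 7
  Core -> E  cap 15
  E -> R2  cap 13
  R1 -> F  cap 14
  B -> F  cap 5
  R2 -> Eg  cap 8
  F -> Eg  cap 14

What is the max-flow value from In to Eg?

Augment In→A→E→R2→Eg: bottleneck 2, flow now 2.
Augment In→A→R1→F→Eg: bottleneck 2, flow now 4.
Augment In→R3→E→R2→Eg: bottleneck 2, flow now 6.
Augment In→Core→E→R2→Eg: bottleneck 4, flow now 10.
Augment In→Core→E→A→R1→F→Eg: bottleneck 2, flow now 12. (uses reverse residual edge)
Augment In→Core→E→R3→R1→F→Eg: bottleneck 2, flow now 14. (uses reverse residual edge)
No augmenting path remains; maximum flow = 14.
In the residual graph, reachable from In: {In, Core, E, R2}.
Min-cut edges: In→A (4), In→R3 (2), R2→Eg (8); capacity 4 + 2 + 8 = 14.
This cut is saturated, so no flow can exceed 14.

14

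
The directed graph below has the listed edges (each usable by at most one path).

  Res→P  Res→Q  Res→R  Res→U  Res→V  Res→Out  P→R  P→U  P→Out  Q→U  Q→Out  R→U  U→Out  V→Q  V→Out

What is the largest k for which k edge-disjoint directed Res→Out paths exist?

Assign every edge capacity 1; by Menger, the answer equals the max flow.
Path Res→Out (+1); total 1.
Path Res→P→Out (+1); total 2.
Path Res→Q→Out (+1); total 3.
Path Res→U→Out (+1); total 4.
Path Res→V→Out (+1); total 5.
No residual Res→Out path; max flow = 5.
Certifying cut of size 5: {Res→Out, Res→P, Res→Q, Res→V, U→Out}.

5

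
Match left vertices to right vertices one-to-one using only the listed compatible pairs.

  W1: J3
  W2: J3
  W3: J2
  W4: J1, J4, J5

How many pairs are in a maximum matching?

Unit-capacity flow: source→left, listed edges, right→sink; max matching = max flow.
Augmenting path W1→J3 (+1); matched 1.
Augmenting path W3→J2 (+1); matched 2.
Augmenting path W4→J1 (+1); matched 3.
No augmenting path remains; maximum matching = 3.
König certificate: {W3, W4, J3} is a vertex cover of size 3 (every listed pair touches it), so no matching can be larger.

3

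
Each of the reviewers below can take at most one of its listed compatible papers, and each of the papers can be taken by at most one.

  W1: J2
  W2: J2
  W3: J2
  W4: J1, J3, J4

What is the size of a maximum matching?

Unit-capacity flow: source→left, listed edges, right→sink; max matching = max flow.
Augmenting path W1→J2 (+1); matched 1.
Augmenting path W4→J1 (+1); matched 2.
No augmenting path remains; maximum matching = 2.
König certificate: {W4, J2} is a vertex cover of size 2 (every listed pair touches it), so no matching can be larger.

2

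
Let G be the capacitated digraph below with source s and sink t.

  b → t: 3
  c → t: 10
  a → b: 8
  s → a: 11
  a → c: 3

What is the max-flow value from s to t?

6

Augment s→a→b→t: bottleneck 3, flow now 3.
Augment s→a→c→t: bottleneck 3, flow now 6.
No augmenting path remains; maximum flow = 6.
In the residual graph, reachable from s: {s, a, b}.
Min-cut edges: a→c (3), b→t (3); capacity 3 + 3 = 6.
This cut is saturated, so no flow can exceed 6.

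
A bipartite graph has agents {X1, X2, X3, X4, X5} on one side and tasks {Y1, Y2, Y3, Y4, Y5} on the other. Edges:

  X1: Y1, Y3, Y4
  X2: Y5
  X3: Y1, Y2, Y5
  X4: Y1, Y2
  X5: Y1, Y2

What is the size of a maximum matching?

Unit-capacity flow: source→left, listed edges, right→sink; max matching = max flow.
Augmenting path X1→Y1 (+1); matched 1.
Augmenting path X2→Y5 (+1); matched 2.
Augmenting path X3→Y2 (+1); matched 3.
Augmenting path X4→Y1→X1→Y3 (+1); matched 4.
No augmenting path remains; maximum matching = 4.
König certificate: {X1, Y1, Y2, Y5} is a vertex cover of size 4 (every listed pair touches it), so no matching can be larger.

4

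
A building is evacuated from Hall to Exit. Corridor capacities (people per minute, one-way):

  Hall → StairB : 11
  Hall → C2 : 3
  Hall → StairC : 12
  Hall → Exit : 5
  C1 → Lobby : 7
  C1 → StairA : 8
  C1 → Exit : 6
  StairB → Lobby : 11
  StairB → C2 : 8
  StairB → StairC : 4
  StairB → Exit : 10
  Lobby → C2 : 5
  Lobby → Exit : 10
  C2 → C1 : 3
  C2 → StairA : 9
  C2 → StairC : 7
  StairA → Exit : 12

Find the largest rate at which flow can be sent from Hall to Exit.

Augment Hall→Exit: bottleneck 5, flow now 5.
Augment Hall→StairB→Exit: bottleneck 10, flow now 15.
Augment Hall→StairB→Lobby→Exit: bottleneck 1, flow now 16.
Augment Hall→C2→C1→Exit: bottleneck 3, flow now 19.
No augmenting path remains; maximum flow = 19.
In the residual graph, reachable from Hall: {Hall, StairC}.
Min-cut edges: Hall→StairB (11), Hall→C2 (3), Hall→Exit (5); capacity 11 + 3 + 5 = 19.
This cut is saturated, so no flow can exceed 19.

19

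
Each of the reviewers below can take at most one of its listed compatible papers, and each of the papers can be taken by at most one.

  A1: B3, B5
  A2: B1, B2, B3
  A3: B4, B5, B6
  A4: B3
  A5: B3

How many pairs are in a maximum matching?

Unit-capacity flow: source→left, listed edges, right→sink; max matching = max flow.
Augmenting path A1→B3 (+1); matched 1.
Augmenting path A2→B1 (+1); matched 2.
Augmenting path A3→B4 (+1); matched 3.
Augmenting path A4→B3→A1→B5 (+1); matched 4.
No augmenting path remains; maximum matching = 4.
König certificate: {A1, A2, A3, B3} is a vertex cover of size 4 (every listed pair touches it), so no matching can be larger.

4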